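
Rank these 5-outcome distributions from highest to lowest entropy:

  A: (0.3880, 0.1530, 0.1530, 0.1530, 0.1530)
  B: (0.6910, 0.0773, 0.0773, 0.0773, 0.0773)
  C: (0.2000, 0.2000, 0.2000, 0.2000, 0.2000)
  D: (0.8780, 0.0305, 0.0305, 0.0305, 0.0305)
C > A > B > D

Key insight: Entropy is maximized by uniform distributions and minimized by concentrated distributions.

Entropies:
  H(A) = 2.1875 bits
  H(B) = 1.5100 bits
  H(C) = 2.3219 bits
  H(D) = 0.7791 bits

Ranking: C > A > B > D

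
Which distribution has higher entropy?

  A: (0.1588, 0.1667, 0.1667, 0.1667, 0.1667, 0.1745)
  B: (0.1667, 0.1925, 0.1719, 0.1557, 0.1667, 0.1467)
A

Both distributions are close to uniform, making this a harder comparison.

H(A) = 2.5844 bits
H(B) = 2.5798 bits

The distribution closer to uniform has higher entropy.
Answer: A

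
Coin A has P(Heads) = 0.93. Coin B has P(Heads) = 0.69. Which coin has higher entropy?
B

For binary distributions, entropy is maximized at p=0.5 and decreases as p moves toward 0 or 1.

H(A) = H(0.93) = 0.3659 bits
H(B) = H(0.69) = 0.8932 bits

Distribution B (p=0.69) is closer to uniform (p=0.5), so it has higher entropy.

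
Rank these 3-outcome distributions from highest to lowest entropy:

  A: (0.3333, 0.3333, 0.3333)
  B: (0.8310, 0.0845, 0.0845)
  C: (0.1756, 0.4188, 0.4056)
A > C > B

Key insight: Entropy is maximized by uniform distributions and minimized by concentrated distributions.

- Uniform distributions have maximum entropy log₂(3) = 1.5850 bits
- The more "peaked" or concentrated a distribution, the lower its entropy

Entropies:
  H(A) = 1.5850 bits
  H(B) = 0.8244 bits
  H(C) = 1.4946 bits

Ranking: A > C > B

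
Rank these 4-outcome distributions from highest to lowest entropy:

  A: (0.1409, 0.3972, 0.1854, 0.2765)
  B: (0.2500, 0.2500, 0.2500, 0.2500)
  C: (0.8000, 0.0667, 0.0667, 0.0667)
B > A > C

Key insight: Entropy is maximized by uniform distributions and minimized by concentrated distributions.

- Uniform distributions have maximum entropy log₂(4) = 2.0000 bits
- The more "peaked" or concentrated a distribution, the lower its entropy

Entropies:
  H(A) = 1.8911 bits
  H(B) = 2.0000 bits
  H(C) = 1.0389 bits

Ranking: B > A > C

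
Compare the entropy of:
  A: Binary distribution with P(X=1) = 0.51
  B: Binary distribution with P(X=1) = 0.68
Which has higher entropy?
A

For binary distributions, entropy is maximized at p=0.5 and decreases as p moves toward 0 or 1.

H(A) = H(0.51) = 0.9997 bits
H(B) = H(0.68) = 0.9044 bits

Distribution A (p=0.51) is closer to uniform (p=0.5), so it has higher entropy.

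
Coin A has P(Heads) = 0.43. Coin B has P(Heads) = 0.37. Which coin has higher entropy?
A

For binary distributions, entropy is maximized at p=0.5 and decreases as p moves toward 0 or 1.

H(A) = H(0.43) = 0.9858 bits
H(B) = H(0.37) = 0.9507 bits

Distribution A (p=0.43) is closer to uniform (p=0.5), so it has higher entropy.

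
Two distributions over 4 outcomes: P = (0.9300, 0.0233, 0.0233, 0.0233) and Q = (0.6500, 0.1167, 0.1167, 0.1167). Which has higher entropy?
Q

P is highly concentrated on one outcome (93%), making it nearly deterministic. Q spreads its mass more evenly (max 65%). The more spread-out distribution has higher entropy: H(P) ≈ 0.477 bits, H(Q) ≈ 1.489 bits.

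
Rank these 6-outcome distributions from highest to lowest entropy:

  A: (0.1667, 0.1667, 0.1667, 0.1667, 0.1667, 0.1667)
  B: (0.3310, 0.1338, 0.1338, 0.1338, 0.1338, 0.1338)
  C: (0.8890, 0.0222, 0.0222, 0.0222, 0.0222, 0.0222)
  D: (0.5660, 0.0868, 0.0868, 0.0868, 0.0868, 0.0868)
A > B > D > C

Key insight: Entropy is maximized by uniform distributions and minimized by concentrated distributions.

Entropies:
  H(A) = 2.5850 bits
  H(B) = 2.4693 bits
  H(C) = 0.7607 bits
  H(D) = 1.9951 bits

Ranking: A > B > D > C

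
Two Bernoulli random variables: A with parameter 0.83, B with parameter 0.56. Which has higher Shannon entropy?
B

For binary distributions, entropy is maximized at p=0.5 and decreases as p moves toward 0 or 1.

H(A) = H(0.83) = 0.6577 bits
H(B) = H(0.56) = 0.9896 bits

Distribution B (p=0.56) is closer to uniform (p=0.5), so it has higher entropy.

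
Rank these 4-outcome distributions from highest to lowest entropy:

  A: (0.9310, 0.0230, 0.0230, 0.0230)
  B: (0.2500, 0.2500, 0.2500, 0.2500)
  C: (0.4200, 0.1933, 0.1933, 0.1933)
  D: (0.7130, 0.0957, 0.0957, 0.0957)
B > C > D > A

Key insight: Entropy is maximized by uniform distributions and minimized by concentrated distributions.

Entropies:
  H(A) = 0.4715 bits
  H(B) = 2.0000 bits
  H(C) = 1.9007 bits
  H(D) = 1.3197 bits

Ranking: B > C > D > A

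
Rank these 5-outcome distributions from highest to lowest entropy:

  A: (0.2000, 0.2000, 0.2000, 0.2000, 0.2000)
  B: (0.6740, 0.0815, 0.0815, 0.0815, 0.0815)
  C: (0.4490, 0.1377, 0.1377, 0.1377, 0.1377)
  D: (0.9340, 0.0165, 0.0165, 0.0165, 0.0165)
A > C > B > D

Key insight: Entropy is maximized by uniform distributions and minimized by concentrated distributions.

Entropies:
  H(A) = 2.3219 bits
  H(B) = 1.5628 bits
  H(C) = 2.0945 bits
  H(D) = 0.4828 bits

Ranking: A > C > B > D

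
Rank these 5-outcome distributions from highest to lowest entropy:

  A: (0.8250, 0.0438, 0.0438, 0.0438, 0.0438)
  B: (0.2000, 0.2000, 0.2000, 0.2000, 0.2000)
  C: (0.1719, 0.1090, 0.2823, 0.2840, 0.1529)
B > C > A

Key insight: Entropy is maximized by uniform distributions and minimized by concentrated distributions.

- Uniform distributions have maximum entropy log₂(5) = 2.3219 bits
- The more "peaked" or concentrated a distribution, the lower its entropy

Entropies:
  H(A) = 1.0190 bits
  H(B) = 2.3219 bits
  H(C) = 2.2303 bits

Ranking: B > C > A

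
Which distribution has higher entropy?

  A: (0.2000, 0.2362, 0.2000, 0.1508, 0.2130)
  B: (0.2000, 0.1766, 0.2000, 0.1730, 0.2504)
B

Both distributions are close to uniform, making this a harder comparison.

H(A) = 2.3073 bits
H(B) = 2.3086 bits

The distribution closer to uniform has higher entropy.
Answer: B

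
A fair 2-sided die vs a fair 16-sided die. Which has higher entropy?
16-sided die

Both are uniform distributions; for uniform over n outcomes, H = log₂(n). H(2-sided) = log₂(2) = 1.000 bits and H(16-sided) = log₂(16) = 4.000 bits. More outcomes in a uniform distribution means higher entropy.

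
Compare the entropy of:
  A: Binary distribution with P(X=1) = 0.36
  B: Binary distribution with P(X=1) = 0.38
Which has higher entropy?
B

For binary distributions, entropy is maximized at p=0.5 and decreases as p moves toward 0 or 1.

H(A) = H(0.36) = 0.9427 bits
H(B) = H(0.38) = 0.9580 bits

Distribution B (p=0.38) is closer to uniform (p=0.5), so it has higher entropy.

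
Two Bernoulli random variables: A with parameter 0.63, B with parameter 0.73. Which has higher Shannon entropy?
A

For binary distributions, entropy is maximized at p=0.5 and decreases as p moves toward 0 or 1.

H(A) = H(0.63) = 0.9507 bits
H(B) = H(0.73) = 0.8415 bits

Distribution A (p=0.63) is closer to uniform (p=0.5), so it has higher entropy.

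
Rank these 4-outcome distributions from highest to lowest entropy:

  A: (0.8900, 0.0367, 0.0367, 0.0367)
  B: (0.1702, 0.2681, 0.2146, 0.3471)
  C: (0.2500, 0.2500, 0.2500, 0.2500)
C > B > A

Key insight: Entropy is maximized by uniform distributions and minimized by concentrated distributions.

- Uniform distributions have maximum entropy log₂(4) = 2.0000 bits
- The more "peaked" or concentrated a distribution, the lower its entropy

Entropies:
  H(A) = 0.6743 bits
  H(B) = 1.9503 bits
  H(C) = 2.0000 bits

Ranking: C > B > A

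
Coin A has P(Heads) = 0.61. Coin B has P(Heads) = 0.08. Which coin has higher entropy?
A

For binary distributions, entropy is maximized at p=0.5 and decreases as p moves toward 0 or 1.

H(A) = H(0.61) = 0.9648 bits
H(B) = H(0.08) = 0.4022 bits

Distribution A (p=0.61) is closer to uniform (p=0.5), so it has higher entropy.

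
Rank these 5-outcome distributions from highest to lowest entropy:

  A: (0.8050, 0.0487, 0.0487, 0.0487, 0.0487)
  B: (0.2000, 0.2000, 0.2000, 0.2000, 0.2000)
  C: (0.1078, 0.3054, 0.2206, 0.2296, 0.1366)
B > C > A

Key insight: Entropy is maximized by uniform distributions and minimized by concentrated distributions.

- Uniform distributions have maximum entropy log₂(5) = 2.3219 bits
- The more "peaked" or concentrated a distribution, the lower its entropy

Entropies:
  H(A) = 1.1018 bits
  H(B) = 2.3219 bits
  H(C) = 2.2297 bits

Ranking: B > C > A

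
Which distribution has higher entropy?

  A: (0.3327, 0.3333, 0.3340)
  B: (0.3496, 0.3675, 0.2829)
A

Both distributions are close to uniform, making this a harder comparison.

H(A) = 1.5850 bits
H(B) = 1.5761 bits

The distribution closer to uniform has higher entropy.
Answer: A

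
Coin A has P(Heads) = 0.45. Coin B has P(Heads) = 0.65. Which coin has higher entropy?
A

For binary distributions, entropy is maximized at p=0.5 and decreases as p moves toward 0 or 1.

H(A) = H(0.45) = 0.9928 bits
H(B) = H(0.65) = 0.9341 bits

Distribution A (p=0.45) is closer to uniform (p=0.5), so it has higher entropy.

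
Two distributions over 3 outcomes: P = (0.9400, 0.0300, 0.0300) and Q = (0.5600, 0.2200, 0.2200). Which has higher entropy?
Q

P is highly concentrated on one outcome (94%), making it nearly deterministic. Q spreads its mass more evenly (max 56%). The more spread-out distribution has higher entropy: H(P) ≈ 0.387 bits, H(Q) ≈ 1.430 bits.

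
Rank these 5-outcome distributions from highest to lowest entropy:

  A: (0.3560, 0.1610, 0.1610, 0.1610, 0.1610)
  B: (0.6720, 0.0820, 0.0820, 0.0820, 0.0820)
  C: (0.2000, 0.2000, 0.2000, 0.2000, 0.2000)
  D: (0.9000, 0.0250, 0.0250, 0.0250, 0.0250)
C > A > B > D

Key insight: Entropy is maximized by uniform distributions and minimized by concentrated distributions.

Entropies:
  H(A) = 2.2273 bits
  H(B) = 1.5689 bits
  H(C) = 2.3219 bits
  H(D) = 0.6690 bits

Ranking: C > A > B > D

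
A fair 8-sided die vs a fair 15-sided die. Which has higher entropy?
15-sided die

Both are uniform distributions; for uniform over n outcomes, H = log₂(n). H(8-sided) = log₂(8) = 3.000 bits and H(15-sided) = log₂(15) = 3.907 bits. More outcomes in a uniform distribution means higher entropy.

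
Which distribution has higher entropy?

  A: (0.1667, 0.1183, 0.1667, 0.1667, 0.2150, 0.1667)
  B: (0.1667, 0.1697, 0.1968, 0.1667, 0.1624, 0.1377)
B

Both distributions are close to uniform, making this a harder comparison.

H(A) = 2.5644 bits
H(B) = 2.5773 bits

The distribution closer to uniform has higher entropy.
Answer: B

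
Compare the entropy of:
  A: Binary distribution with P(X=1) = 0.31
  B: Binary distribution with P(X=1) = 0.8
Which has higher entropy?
A

For binary distributions, entropy is maximized at p=0.5 and decreases as p moves toward 0 or 1.

H(A) = H(0.31) = 0.8932 bits
H(B) = H(0.8) = 0.7219 bits

Distribution A (p=0.31) is closer to uniform (p=0.5), so it has higher entropy.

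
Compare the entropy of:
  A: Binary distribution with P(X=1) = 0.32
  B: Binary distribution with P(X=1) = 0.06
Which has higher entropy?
A

For binary distributions, entropy is maximized at p=0.5 and decreases as p moves toward 0 or 1.

H(A) = H(0.32) = 0.9044 bits
H(B) = H(0.06) = 0.3274 bits

Distribution A (p=0.32) is closer to uniform (p=0.5), so it has higher entropy.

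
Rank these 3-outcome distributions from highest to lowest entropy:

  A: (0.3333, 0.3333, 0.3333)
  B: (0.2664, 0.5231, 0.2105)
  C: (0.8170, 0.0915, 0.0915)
A > B > C

Key insight: Entropy is maximized by uniform distributions and minimized by concentrated distributions.

- Uniform distributions have maximum entropy log₂(3) = 1.5850 bits
- The more "peaked" or concentrated a distribution, the lower its entropy

Entropies:
  H(A) = 1.5850 bits
  H(B) = 1.4706 bits
  H(C) = 0.8696 bits

Ranking: A > B > C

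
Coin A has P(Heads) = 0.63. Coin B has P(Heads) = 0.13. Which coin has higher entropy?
A

For binary distributions, entropy is maximized at p=0.5 and decreases as p moves toward 0 or 1.

H(A) = H(0.63) = 0.9507 bits
H(B) = H(0.13) = 0.5574 bits

Distribution A (p=0.63) is closer to uniform (p=0.5), so it has higher entropy.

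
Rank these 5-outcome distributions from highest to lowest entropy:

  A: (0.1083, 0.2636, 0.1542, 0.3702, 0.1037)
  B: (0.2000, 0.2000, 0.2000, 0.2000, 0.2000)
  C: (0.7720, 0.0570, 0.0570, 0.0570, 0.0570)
B > A > C

Key insight: Entropy is maximized by uniform distributions and minimized by concentrated distributions.

- Uniform distributions have maximum entropy log₂(5) = 2.3219 bits
- The more "peaked" or concentrated a distribution, the lower its entropy

Entropies:
  H(A) = 2.1400 bits
  H(B) = 2.3219 bits
  H(C) = 1.2305 bits

Ranking: B > A > C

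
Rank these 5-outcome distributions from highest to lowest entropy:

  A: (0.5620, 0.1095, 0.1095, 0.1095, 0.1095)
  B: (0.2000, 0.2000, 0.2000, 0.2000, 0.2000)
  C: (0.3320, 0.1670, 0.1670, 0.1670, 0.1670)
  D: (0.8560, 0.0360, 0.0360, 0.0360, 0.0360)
B > C > A > D

Key insight: Entropy is maximized by uniform distributions and minimized by concentrated distributions.

Entropies:
  H(A) = 1.8649 bits
  H(B) = 2.3219 bits
  H(C) = 2.2530 bits
  H(D) = 0.8826 bits

Ranking: B > C > A > D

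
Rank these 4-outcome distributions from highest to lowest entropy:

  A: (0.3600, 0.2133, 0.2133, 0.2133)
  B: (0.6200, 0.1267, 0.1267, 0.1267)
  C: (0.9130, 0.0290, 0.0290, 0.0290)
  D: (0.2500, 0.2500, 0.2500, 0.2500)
D > A > B > C

Key insight: Entropy is maximized by uniform distributions and minimized by concentrated distributions.

Entropies:
  H(A) = 1.9571 bits
  H(B) = 1.5603 bits
  H(C) = 0.5643 bits
  H(D) = 2.0000 bits

Ranking: D > A > B > C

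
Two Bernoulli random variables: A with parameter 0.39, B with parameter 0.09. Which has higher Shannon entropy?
A

For binary distributions, entropy is maximized at p=0.5 and decreases as p moves toward 0 or 1.

H(A) = H(0.39) = 0.9648 bits
H(B) = H(0.09) = 0.4365 bits

Distribution A (p=0.39) is closer to uniform (p=0.5), so it has higher entropy.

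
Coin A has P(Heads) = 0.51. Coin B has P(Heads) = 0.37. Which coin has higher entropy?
A

For binary distributions, entropy is maximized at p=0.5 and decreases as p moves toward 0 or 1.

H(A) = H(0.51) = 0.9997 bits
H(B) = H(0.37) = 0.9507 bits

Distribution A (p=0.51) is closer to uniform (p=0.5), so it has higher entropy.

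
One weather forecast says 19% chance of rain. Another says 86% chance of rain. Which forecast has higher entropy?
19% forecast

Treat each forecast as a Bernoulli distribution. Binary entropy is maximized at p=0.5 and falls off symmetrically toward 0 or 1. The 19% forecast is closer to 50%, so it is more uncertain. H(19%) ≈ 0.701 bits, H(86%) ≈ 0.584 bits.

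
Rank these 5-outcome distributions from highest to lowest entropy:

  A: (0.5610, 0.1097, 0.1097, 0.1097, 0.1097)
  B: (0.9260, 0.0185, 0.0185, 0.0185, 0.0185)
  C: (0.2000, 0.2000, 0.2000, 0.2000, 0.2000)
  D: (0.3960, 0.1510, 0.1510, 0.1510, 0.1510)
C > D > A > B

Key insight: Entropy is maximized by uniform distributions and minimized by concentrated distributions.

Entropies:
  H(A) = 1.8672 bits
  H(B) = 0.5287 bits
  H(C) = 2.3219 bits
  H(D) = 2.1766 bits

Ranking: C > D > A > B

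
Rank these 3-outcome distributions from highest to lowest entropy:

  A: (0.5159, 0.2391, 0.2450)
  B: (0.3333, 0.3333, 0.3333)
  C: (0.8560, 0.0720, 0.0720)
B > A > C

Key insight: Entropy is maximized by uniform distributions and minimized by concentrated distributions.

- Uniform distributions have maximum entropy log₂(3) = 1.5850 bits
- The more "peaked" or concentrated a distribution, the lower its entropy

Entropies:
  H(A) = 1.4833 bits
  H(B) = 1.5850 bits
  H(C) = 0.7386 bits

Ranking: B > A > C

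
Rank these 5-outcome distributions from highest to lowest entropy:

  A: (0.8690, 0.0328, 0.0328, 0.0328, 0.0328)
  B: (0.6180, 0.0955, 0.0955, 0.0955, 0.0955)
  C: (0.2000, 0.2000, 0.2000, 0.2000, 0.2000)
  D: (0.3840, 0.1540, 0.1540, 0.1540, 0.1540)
C > D > B > A

Key insight: Entropy is maximized by uniform distributions and minimized by concentrated distributions.

Entropies:
  H(A) = 0.8222 bits
  H(B) = 1.7234 bits
  H(C) = 2.3219 bits
  H(D) = 2.1928 bits

Ranking: C > D > B > A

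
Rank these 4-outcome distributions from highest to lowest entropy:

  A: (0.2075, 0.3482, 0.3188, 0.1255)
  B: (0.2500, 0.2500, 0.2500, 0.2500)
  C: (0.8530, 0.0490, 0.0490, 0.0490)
B > A > C

Key insight: Entropy is maximized by uniform distributions and minimized by concentrated distributions.

- Uniform distributions have maximum entropy log₂(4) = 2.0000 bits
- The more "peaked" or concentrated a distribution, the lower its entropy

Entropies:
  H(A) = 1.9022 bits
  H(B) = 2.0000 bits
  H(C) = 0.8353 bits

Ranking: B > A > C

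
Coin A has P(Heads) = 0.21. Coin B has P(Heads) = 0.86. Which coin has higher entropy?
A

For binary distributions, entropy is maximized at p=0.5 and decreases as p moves toward 0 or 1.

H(A) = H(0.21) = 0.7415 bits
H(B) = H(0.86) = 0.5842 bits

Distribution A (p=0.21) is closer to uniform (p=0.5), so it has higher entropy.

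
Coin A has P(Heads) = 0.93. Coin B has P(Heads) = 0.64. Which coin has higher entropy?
B

For binary distributions, entropy is maximized at p=0.5 and decreases as p moves toward 0 or 1.

H(A) = H(0.93) = 0.3659 bits
H(B) = H(0.64) = 0.9427 bits

Distribution B (p=0.64) is closer to uniform (p=0.5), so it has higher entropy.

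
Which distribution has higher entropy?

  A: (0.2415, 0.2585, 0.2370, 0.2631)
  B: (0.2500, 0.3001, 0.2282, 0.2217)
A

Both distributions are close to uniform, making this a harder comparison.

H(A) = 1.9986 bits
H(B) = 1.9894 bits

The distribution closer to uniform has higher entropy.
Answer: A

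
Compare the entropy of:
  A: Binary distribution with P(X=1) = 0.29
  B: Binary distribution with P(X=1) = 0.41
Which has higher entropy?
B

For binary distributions, entropy is maximized at p=0.5 and decreases as p moves toward 0 or 1.

H(A) = H(0.29) = 0.8687 bits
H(B) = H(0.41) = 0.9765 bits

Distribution B (p=0.41) is closer to uniform (p=0.5), so it has higher entropy.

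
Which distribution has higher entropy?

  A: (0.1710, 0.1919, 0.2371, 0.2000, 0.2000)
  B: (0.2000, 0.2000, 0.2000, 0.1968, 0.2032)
B

Both distributions are close to uniform, making this a harder comparison.

H(A) = 2.3138 bits
H(B) = 2.3219 bits

The distribution closer to uniform has higher entropy.
Answer: B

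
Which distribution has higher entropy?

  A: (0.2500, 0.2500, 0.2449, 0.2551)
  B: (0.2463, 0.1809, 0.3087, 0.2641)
A

Both distributions are close to uniform, making this a harder comparison.

H(A) = 1.9999 bits
H(B) = 1.9749 bits

The distribution closer to uniform has higher entropy.
Answer: A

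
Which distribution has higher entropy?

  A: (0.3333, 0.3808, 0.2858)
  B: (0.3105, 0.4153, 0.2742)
A

Both distributions are close to uniform, making this a harder comparison.

H(A) = 1.5752 bits
H(B) = 1.5623 bits

The distribution closer to uniform has higher entropy.
Answer: A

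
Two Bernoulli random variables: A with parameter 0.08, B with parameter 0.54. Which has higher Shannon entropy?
B

For binary distributions, entropy is maximized at p=0.5 and decreases as p moves toward 0 or 1.

H(A) = H(0.08) = 0.4022 bits
H(B) = H(0.54) = 0.9954 bits

Distribution B (p=0.54) is closer to uniform (p=0.5), so it has higher entropy.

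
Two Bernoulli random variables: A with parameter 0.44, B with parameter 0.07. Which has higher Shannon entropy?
A

For binary distributions, entropy is maximized at p=0.5 and decreases as p moves toward 0 or 1.

H(A) = H(0.44) = 0.9896 bits
H(B) = H(0.07) = 0.3659 bits

Distribution A (p=0.44) is closer to uniform (p=0.5), so it has higher entropy.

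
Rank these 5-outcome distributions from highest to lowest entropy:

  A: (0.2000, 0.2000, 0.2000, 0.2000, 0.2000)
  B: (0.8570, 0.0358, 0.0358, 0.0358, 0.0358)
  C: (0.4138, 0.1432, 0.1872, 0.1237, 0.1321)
A > C > B

Key insight: Entropy is maximized by uniform distributions and minimized by concentrated distributions.

- Uniform distributions have maximum entropy log₂(5) = 2.3219 bits
- The more "peaked" or concentrated a distribution, the lower its entropy

Entropies:
  H(A) = 2.3219 bits
  H(B) = 0.8780 bits
  H(C) = 2.1395 bits

Ranking: A > C > B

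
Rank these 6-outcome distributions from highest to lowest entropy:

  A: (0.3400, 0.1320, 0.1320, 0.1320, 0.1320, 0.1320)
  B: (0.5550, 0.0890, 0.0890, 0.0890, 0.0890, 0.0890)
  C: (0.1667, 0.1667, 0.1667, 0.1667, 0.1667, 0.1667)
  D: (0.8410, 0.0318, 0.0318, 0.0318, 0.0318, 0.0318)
C > A > B > D

Key insight: Entropy is maximized by uniform distributions and minimized by concentrated distributions.

Entropies:
  H(A) = 2.4573 bits
  H(B) = 2.0245 bits
  H(C) = 2.5850 bits
  H(D) = 1.0011 bits

Ranking: C > A > B > D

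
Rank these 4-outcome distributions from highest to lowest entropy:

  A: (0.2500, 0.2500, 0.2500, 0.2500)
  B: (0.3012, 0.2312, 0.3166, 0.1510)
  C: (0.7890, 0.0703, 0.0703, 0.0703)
A > B > C

Key insight: Entropy is maximized by uniform distributions and minimized by concentrated distributions.

- Uniform distributions have maximum entropy log₂(4) = 2.0000 bits
- The more "peaked" or concentrated a distribution, the lower its entropy

Entropies:
  H(A) = 2.0000 bits
  H(B) = 1.9471 bits
  H(C) = 1.0778 bits

Ranking: A > B > C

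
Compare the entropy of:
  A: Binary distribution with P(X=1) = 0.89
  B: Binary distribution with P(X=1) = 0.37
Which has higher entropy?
B

For binary distributions, entropy is maximized at p=0.5 and decreases as p moves toward 0 or 1.

H(A) = H(0.89) = 0.4999 bits
H(B) = H(0.37) = 0.9507 bits

Distribution B (p=0.37) is closer to uniform (p=0.5), so it has higher entropy.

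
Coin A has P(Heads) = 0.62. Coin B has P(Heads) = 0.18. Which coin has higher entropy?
A

For binary distributions, entropy is maximized at p=0.5 and decreases as p moves toward 0 or 1.

H(A) = H(0.62) = 0.9580 bits
H(B) = H(0.18) = 0.6801 bits

Distribution A (p=0.62) is closer to uniform (p=0.5), so it has higher entropy.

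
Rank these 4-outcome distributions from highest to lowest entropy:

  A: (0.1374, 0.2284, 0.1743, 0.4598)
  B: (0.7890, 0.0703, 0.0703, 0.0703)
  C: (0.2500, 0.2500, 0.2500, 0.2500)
C > A > B

Key insight: Entropy is maximized by uniform distributions and minimized by concentrated distributions.

- Uniform distributions have maximum entropy log₂(4) = 2.0000 bits
- The more "peaked" or concentrated a distribution, the lower its entropy

Entropies:
  H(A) = 1.8348 bits
  H(B) = 1.0778 bits
  H(C) = 2.0000 bits

Ranking: C > A > B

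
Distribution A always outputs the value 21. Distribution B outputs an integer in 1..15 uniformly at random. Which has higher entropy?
B

A is deterministic, so H(A) = 0. B is uniform over 15 outcomes, so H(B) = log₂(15) = 3.907 bits. Any distribution with genuine randomness has higher entropy than a deterministic one.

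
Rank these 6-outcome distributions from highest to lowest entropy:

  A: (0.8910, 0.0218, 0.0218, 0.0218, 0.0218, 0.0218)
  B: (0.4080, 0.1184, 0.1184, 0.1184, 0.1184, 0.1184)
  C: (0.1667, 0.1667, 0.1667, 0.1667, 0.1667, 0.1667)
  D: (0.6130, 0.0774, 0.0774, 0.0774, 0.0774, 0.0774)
C > B > D > A

Key insight: Entropy is maximized by uniform distributions and minimized by concentrated distributions.

Entropies:
  H(A) = 0.7500 bits
  H(B) = 2.3500 bits
  H(C) = 2.5850 bits
  H(D) = 1.8614 bits

Ranking: C > B > D > A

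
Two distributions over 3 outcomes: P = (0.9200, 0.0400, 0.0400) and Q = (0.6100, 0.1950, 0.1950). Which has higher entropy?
Q

P is highly concentrated on one outcome (92%), making it nearly deterministic. Q spreads its mass more evenly (max 61%). The more spread-out distribution has higher entropy: H(P) ≈ 0.482 bits, H(Q) ≈ 1.355 bits.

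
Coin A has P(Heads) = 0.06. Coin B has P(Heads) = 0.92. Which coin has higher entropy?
B

For binary distributions, entropy is maximized at p=0.5 and decreases as p moves toward 0 or 1.

H(A) = H(0.06) = 0.3274 bits
H(B) = H(0.92) = 0.4022 bits

Distribution B (p=0.92) is closer to uniform (p=0.5), so it has higher entropy.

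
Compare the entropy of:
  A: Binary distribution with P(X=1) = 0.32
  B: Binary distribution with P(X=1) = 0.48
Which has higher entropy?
B

For binary distributions, entropy is maximized at p=0.5 and decreases as p moves toward 0 or 1.

H(A) = H(0.32) = 0.9044 bits
H(B) = H(0.48) = 0.9988 bits

Distribution B (p=0.48) is closer to uniform (p=0.5), so it has higher entropy.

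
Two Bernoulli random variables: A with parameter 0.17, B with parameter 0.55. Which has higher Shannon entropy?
B

For binary distributions, entropy is maximized at p=0.5 and decreases as p moves toward 0 or 1.

H(A) = H(0.17) = 0.6577 bits
H(B) = H(0.55) = 0.9928 bits

Distribution B (p=0.55) is closer to uniform (p=0.5), so it has higher entropy.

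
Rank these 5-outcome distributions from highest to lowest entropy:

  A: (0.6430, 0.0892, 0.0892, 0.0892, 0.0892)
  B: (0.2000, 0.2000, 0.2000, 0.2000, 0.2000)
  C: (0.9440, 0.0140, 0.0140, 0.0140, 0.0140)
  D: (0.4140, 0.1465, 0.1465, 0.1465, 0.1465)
B > D > A > C

Key insight: Entropy is maximized by uniform distributions and minimized by concentrated distributions.

Entropies:
  H(A) = 1.6542 bits
  H(B) = 2.3219 bits
  H(C) = 0.4234 bits
  H(D) = 2.1506 bits

Ranking: B > D > A > C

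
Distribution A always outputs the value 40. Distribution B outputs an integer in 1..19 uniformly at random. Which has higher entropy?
B

A is deterministic, so H(A) = 0. B is uniform over 19 outcomes, so H(B) = log₂(19) = 4.248 bits. Any distribution with genuine randomness has higher entropy than a deterministic one.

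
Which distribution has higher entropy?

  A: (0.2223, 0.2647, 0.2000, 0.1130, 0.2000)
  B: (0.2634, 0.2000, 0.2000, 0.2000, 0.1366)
B

Both distributions are close to uniform, making this a harder comparison.

H(A) = 2.2741 bits
H(B) = 2.2924 bits

The distribution closer to uniform has higher entropy.
Answer: B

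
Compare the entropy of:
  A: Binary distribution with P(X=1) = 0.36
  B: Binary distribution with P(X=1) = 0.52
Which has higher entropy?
B

For binary distributions, entropy is maximized at p=0.5 and decreases as p moves toward 0 or 1.

H(A) = H(0.36) = 0.9427 bits
H(B) = H(0.52) = 0.9988 bits

Distribution B (p=0.52) is closer to uniform (p=0.5), so it has higher entropy.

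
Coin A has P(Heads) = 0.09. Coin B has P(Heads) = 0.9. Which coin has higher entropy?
B

For binary distributions, entropy is maximized at p=0.5 and decreases as p moves toward 0 or 1.

H(A) = H(0.09) = 0.4365 bits
H(B) = H(0.9) = 0.4690 bits

Distribution B (p=0.9) is closer to uniform (p=0.5), so it has higher entropy.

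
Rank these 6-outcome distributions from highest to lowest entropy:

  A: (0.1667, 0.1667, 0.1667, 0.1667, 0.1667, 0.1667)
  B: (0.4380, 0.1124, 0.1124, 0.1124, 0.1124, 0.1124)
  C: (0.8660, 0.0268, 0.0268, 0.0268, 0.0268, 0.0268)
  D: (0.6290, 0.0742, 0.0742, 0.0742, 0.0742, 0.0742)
A > B > D > C

Key insight: Entropy is maximized by uniform distributions and minimized by concentrated distributions.

Entropies:
  H(A) = 2.5850 bits
  H(B) = 2.2938 bits
  H(C) = 0.8794 bits
  H(D) = 1.8129 bits

Ranking: A > B > D > C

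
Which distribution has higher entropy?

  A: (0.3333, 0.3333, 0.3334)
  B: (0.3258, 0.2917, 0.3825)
A

Both distributions are close to uniform, making this a harder comparison.

H(A) = 1.5850 bits
H(B) = 1.5759 bits

The distribution closer to uniform has higher entropy.
Answer: A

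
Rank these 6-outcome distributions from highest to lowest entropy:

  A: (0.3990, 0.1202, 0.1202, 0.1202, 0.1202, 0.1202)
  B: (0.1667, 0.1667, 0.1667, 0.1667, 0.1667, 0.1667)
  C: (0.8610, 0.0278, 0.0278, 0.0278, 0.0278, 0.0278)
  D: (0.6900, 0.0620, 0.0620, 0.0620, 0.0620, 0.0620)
B > A > D > C

Key insight: Entropy is maximized by uniform distributions and minimized by concentrated distributions.

Entropies:
  H(A) = 2.3658 bits
  H(B) = 2.5850 bits
  H(C) = 0.9044 bits
  H(D) = 1.6130 bits

Ranking: B > A > D > C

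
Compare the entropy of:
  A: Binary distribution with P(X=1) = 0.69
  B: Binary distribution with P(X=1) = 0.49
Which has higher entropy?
B

For binary distributions, entropy is maximized at p=0.5 and decreases as p moves toward 0 or 1.

H(A) = H(0.69) = 0.8932 bits
H(B) = H(0.49) = 0.9997 bits

Distribution B (p=0.49) is closer to uniform (p=0.5), so it has higher entropy.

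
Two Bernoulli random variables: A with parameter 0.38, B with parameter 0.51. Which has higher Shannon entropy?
B

For binary distributions, entropy is maximized at p=0.5 and decreases as p moves toward 0 or 1.

H(A) = H(0.38) = 0.9580 bits
H(B) = H(0.51) = 0.9997 bits

Distribution B (p=0.51) is closer to uniform (p=0.5), so it has higher entropy.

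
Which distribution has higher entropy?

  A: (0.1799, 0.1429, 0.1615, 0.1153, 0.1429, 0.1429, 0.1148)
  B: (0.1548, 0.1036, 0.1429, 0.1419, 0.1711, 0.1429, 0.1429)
B

Both distributions are close to uniform, making this a harder comparison.

H(A) = 2.7909 bits
H(B) = 2.7943 bits

The distribution closer to uniform has higher entropy.
Answer: B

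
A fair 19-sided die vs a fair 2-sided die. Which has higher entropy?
19-sided die

Both are uniform distributions; for uniform over n outcomes, H = log₂(n). H(19-sided) = log₂(19) = 4.248 bits and H(2-sided) = log₂(2) = 1.000 bits. More outcomes in a uniform distribution means higher entropy.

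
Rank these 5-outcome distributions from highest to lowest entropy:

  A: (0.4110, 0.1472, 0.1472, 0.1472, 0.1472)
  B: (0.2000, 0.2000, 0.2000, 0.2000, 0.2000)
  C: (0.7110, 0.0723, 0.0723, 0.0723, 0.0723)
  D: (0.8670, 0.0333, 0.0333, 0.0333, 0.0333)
B > A > C > D

Key insight: Entropy is maximized by uniform distributions and minimized by concentrated distributions.

Entropies:
  H(A) = 2.1550 bits
  H(B) = 2.3219 bits
  H(C) = 1.4454 bits
  H(D) = 0.8316 bits

Ranking: B > A > C > D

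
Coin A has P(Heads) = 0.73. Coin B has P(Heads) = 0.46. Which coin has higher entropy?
B

For binary distributions, entropy is maximized at p=0.5 and decreases as p moves toward 0 or 1.

H(A) = H(0.73) = 0.8415 bits
H(B) = H(0.46) = 0.9954 bits

Distribution B (p=0.46) is closer to uniform (p=0.5), so it has higher entropy.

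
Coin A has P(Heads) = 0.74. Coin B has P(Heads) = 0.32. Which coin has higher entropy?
B

For binary distributions, entropy is maximized at p=0.5 and decreases as p moves toward 0 or 1.

H(A) = H(0.74) = 0.8267 bits
H(B) = H(0.32) = 0.9044 bits

Distribution B (p=0.32) is closer to uniform (p=0.5), so it has higher entropy.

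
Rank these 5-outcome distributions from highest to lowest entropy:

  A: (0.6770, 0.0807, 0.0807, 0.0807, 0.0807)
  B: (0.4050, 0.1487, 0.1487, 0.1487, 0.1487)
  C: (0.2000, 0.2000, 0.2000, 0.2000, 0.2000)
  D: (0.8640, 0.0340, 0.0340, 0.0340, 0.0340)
C > B > A > D

Key insight: Entropy is maximized by uniform distributions and minimized by concentrated distributions.

Entropies:
  H(A) = 1.5536 bits
  H(B) = 2.1638 bits
  H(C) = 2.3219 bits
  H(D) = 0.8457 bits

Ranking: C > B > A > D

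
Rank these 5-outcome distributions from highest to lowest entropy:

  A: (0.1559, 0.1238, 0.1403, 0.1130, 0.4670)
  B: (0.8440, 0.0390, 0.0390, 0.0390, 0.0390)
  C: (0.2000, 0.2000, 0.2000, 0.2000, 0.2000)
C > A > B

Key insight: Entropy is maximized by uniform distributions and minimized by concentrated distributions.

- Uniform distributions have maximum entropy log₂(5) = 2.3219 bits
- The more "peaked" or concentrated a distribution, the lower its entropy

Entropies:
  H(A) = 2.0571 bits
  H(B) = 0.9367 bits
  H(C) = 2.3219 bits

Ranking: C > A > B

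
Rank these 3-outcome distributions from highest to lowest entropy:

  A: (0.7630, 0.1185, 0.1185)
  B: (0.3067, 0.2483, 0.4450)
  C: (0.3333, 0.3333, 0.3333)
C > B > A

Key insight: Entropy is maximized by uniform distributions and minimized by concentrated distributions.

- Uniform distributions have maximum entropy log₂(3) = 1.5850 bits
- The more "peaked" or concentrated a distribution, the lower its entropy

Entropies:
  H(A) = 1.0270 bits
  H(B) = 1.5418 bits
  H(C) = 1.5850 bits

Ranking: C > B > A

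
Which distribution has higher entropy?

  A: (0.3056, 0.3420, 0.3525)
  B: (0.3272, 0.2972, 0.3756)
A

Both distributions are close to uniform, making this a harder comparison.

H(A) = 1.5823 bits
H(B) = 1.5782 bits

The distribution closer to uniform has higher entropy.
Answer: A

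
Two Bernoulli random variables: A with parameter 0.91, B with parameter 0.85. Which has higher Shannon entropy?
B

For binary distributions, entropy is maximized at p=0.5 and decreases as p moves toward 0 or 1.

H(A) = H(0.91) = 0.4365 bits
H(B) = H(0.85) = 0.6098 bits

Distribution B (p=0.85) is closer to uniform (p=0.5), so it has higher entropy.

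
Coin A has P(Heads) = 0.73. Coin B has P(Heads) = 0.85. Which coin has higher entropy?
A

For binary distributions, entropy is maximized at p=0.5 and decreases as p moves toward 0 or 1.

H(A) = H(0.73) = 0.8415 bits
H(B) = H(0.85) = 0.6098 bits

Distribution A (p=0.73) is closer to uniform (p=0.5), so it has higher entropy.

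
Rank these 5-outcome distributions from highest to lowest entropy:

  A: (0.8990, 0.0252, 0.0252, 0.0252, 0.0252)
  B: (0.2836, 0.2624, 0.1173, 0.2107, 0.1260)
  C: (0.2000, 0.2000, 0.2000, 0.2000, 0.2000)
C > B > A

Key insight: Entropy is maximized by uniform distributions and minimized by concentrated distributions.

- Uniform distributions have maximum entropy log₂(5) = 2.3219 bits
- The more "peaked" or concentrated a distribution, the lower its entropy

Entropies:
  H(A) = 0.6742 bits
  H(B) = 2.2346 bits
  H(C) = 2.3219 bits

Ranking: C > B > A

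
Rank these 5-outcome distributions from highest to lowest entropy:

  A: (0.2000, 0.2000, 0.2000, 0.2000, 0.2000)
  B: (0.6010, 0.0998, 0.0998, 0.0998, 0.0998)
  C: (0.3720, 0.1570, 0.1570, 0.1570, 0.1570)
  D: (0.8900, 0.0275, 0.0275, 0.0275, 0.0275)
A > C > B > D

Key insight: Entropy is maximized by uniform distributions and minimized by concentrated distributions.

Entropies:
  H(A) = 2.3219 bits
  H(B) = 1.7684 bits
  H(C) = 2.2082 bits
  H(D) = 0.7199 bits

Ranking: A > C > B > D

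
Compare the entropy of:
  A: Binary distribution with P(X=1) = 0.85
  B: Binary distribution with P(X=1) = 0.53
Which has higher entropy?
B

For binary distributions, entropy is maximized at p=0.5 and decreases as p moves toward 0 or 1.

H(A) = H(0.85) = 0.6098 bits
H(B) = H(0.53) = 0.9974 bits

Distribution B (p=0.53) is closer to uniform (p=0.5), so it has higher entropy.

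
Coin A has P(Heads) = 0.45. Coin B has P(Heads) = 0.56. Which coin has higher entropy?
A

For binary distributions, entropy is maximized at p=0.5 and decreases as p moves toward 0 or 1.

H(A) = H(0.45) = 0.9928 bits
H(B) = H(0.56) = 0.9896 bits

Distribution A (p=0.45) is closer to uniform (p=0.5), so it has higher entropy.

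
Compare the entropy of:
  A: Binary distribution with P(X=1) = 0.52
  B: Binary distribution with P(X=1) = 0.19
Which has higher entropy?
A

For binary distributions, entropy is maximized at p=0.5 and decreases as p moves toward 0 or 1.

H(A) = H(0.52) = 0.9988 bits
H(B) = H(0.19) = 0.7015 bits

Distribution A (p=0.52) is closer to uniform (p=0.5), so it has higher entropy.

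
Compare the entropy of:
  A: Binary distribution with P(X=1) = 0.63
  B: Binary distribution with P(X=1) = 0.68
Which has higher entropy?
A

For binary distributions, entropy is maximized at p=0.5 and decreases as p moves toward 0 or 1.

H(A) = H(0.63) = 0.9507 bits
H(B) = H(0.68) = 0.9044 bits

Distribution A (p=0.63) is closer to uniform (p=0.5), so it has higher entropy.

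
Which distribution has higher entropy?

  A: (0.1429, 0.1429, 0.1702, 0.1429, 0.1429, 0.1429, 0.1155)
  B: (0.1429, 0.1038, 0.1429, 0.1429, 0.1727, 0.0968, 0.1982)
A

Both distributions are close to uniform, making this a harder comparison.

H(A) = 2.7997 bits
H(B) = 2.7687 bits

The distribution closer to uniform has higher entropy.
Answer: A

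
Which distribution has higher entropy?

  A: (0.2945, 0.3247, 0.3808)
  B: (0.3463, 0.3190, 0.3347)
B

Both distributions are close to uniform, making this a harder comparison.

H(A) = 1.5768 bits
H(B) = 1.5841 bits

The distribution closer to uniform has higher entropy.
Answer: B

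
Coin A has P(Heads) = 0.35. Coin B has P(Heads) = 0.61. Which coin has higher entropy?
B

For binary distributions, entropy is maximized at p=0.5 and decreases as p moves toward 0 or 1.

H(A) = H(0.35) = 0.9341 bits
H(B) = H(0.61) = 0.9648 bits

Distribution B (p=0.61) is closer to uniform (p=0.5), so it has higher entropy.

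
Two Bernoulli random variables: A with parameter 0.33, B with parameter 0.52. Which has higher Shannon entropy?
B

For binary distributions, entropy is maximized at p=0.5 and decreases as p moves toward 0 or 1.

H(A) = H(0.33) = 0.9149 bits
H(B) = H(0.52) = 0.9988 bits

Distribution B (p=0.52) is closer to uniform (p=0.5), so it has higher entropy.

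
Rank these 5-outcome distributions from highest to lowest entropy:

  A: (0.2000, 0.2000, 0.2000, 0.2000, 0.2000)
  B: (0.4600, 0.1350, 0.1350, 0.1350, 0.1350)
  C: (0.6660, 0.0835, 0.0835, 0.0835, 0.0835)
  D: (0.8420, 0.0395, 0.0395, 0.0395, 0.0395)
A > B > C > D

Key insight: Entropy is maximized by uniform distributions and minimized by concentrated distributions.

Entropies:
  H(A) = 2.3219 bits
  H(B) = 2.0754 bits
  H(C) = 1.5870 bits
  H(D) = 0.9455 bits

Ranking: A > B > C > D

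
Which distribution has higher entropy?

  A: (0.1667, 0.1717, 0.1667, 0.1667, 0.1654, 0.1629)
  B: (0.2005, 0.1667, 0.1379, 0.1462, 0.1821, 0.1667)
A

Both distributions are close to uniform, making this a harder comparison.

H(A) = 2.5848 bits
H(B) = 2.5736 bits

The distribution closer to uniform has higher entropy.
Answer: A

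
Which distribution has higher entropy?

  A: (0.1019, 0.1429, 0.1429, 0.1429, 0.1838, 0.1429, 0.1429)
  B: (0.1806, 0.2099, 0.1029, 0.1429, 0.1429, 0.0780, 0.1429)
A

Both distributions are close to uniform, making this a harder comparison.

H(A) = 2.7902 bits
H(B) = 2.7465 bits

The distribution closer to uniform has higher entropy.
Answer: A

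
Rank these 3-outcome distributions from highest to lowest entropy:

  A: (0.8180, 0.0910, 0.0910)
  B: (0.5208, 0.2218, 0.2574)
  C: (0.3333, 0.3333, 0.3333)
C > B > A

Key insight: Entropy is maximized by uniform distributions and minimized by concentrated distributions.

- Uniform distributions have maximum entropy log₂(3) = 1.5850 bits
- The more "peaked" or concentrated a distribution, the lower its entropy

Entropies:
  H(A) = 0.8664 bits
  H(B) = 1.4761 bits
  H(C) = 1.5850 bits

Ranking: C > B > A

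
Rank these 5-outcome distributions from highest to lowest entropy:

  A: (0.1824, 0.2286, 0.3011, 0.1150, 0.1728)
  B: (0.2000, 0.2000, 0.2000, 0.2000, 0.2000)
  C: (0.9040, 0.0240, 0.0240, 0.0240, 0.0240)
B > A > C

Key insight: Entropy is maximized by uniform distributions and minimized by concentrated distributions.

- Uniform distributions have maximum entropy log₂(5) = 2.3219 bits
- The more "peaked" or concentrated a distribution, the lower its entropy

Entropies:
  H(A) = 2.2525 bits
  H(B) = 2.3219 bits
  H(C) = 0.6482 bits

Ranking: B > A > C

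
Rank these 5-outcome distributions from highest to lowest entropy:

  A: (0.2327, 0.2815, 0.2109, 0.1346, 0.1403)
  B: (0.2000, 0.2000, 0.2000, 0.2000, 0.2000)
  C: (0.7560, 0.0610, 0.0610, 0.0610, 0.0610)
B > A > C

Key insight: Entropy is maximized by uniform distributions and minimized by concentrated distributions.

- Uniform distributions have maximum entropy log₂(5) = 2.3219 bits
- The more "peaked" or concentrated a distribution, the lower its entropy

Entropies:
  H(A) = 2.2648 bits
  H(B) = 2.3219 bits
  H(C) = 1.2896 bits

Ranking: B > A > C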